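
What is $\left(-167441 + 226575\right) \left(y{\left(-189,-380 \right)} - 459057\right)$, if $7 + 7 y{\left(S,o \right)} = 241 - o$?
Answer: $- \frac{189984828190}{7} \approx -2.7141 \cdot 10^{10}$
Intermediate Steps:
$y{\left(S,o \right)} = \frac{234}{7} - \frac{o}{7}$ ($y{\left(S,o \right)} = -1 + \frac{241 - o}{7} = -1 - \left(- \frac{241}{7} + \frac{o}{7}\right) = \frac{234}{7} - \frac{o}{7}$)
$\left(-167441 + 226575\right) \left(y{\left(-189,-380 \right)} - 459057\right) = \left(-167441 + 226575\right) \left(\left(\frac{234}{7} - - \frac{380}{7}\right) - 459057\right) = 59134 \left(\left(\frac{234}{7} + \frac{380}{7}\right) - 459057\right) = 59134 \left(\frac{614}{7} - 459057\right) = 59134 \left(- \frac{3212785}{7}\right) = - \frac{189984828190}{7}$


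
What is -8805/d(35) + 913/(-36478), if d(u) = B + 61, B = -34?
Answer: -107071147/328302 ≈ -326.14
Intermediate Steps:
d(u) = 27 (d(u) = -34 + 61 = 27)
-8805/d(35) + 913/(-36478) = -8805/27 + 913/(-36478) = -8805*1/27 + 913*(-1/36478) = -2935/9 - 913/36478 = -107071147/328302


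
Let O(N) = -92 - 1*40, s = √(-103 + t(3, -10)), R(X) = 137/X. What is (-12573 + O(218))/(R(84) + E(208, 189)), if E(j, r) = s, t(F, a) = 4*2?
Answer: -146209140/689089 + 89646480*I*√95/689089 ≈ -212.18 + 1268.0*I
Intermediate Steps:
t(F, a) = 8
s = I*√95 (s = √(-103 + 8) = √(-95) = I*√95 ≈ 9.7468*I)
O(N) = -132 (O(N) = -92 - 40 = -132)
E(j, r) = I*√95
(-12573 + O(218))/(R(84) + E(208, 189)) = (-12573 - 132)/(137/84 + I*√95) = -12705/(137*(1/84) + I*√95) = -12705/(137/84 + I*√95)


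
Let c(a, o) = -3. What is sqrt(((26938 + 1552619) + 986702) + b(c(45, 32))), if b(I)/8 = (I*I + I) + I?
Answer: sqrt(2566283) ≈ 1602.0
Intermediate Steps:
b(I) = 8*I**2 + 16*I (b(I) = 8*((I*I + I) + I) = 8*((I**2 + I) + I) = 8*((I + I**2) + I) = 8*(I**2 + 2*I) = 8*I**2 + 16*I)
sqrt(((26938 + 1552619) + 986702) + b(c(45, 32))) = sqrt(((26938 + 1552619) + 986702) + 8*(-3)*(2 - 3)) = sqrt((1579557 + 986702) + 8*(-3)*(-1)) = sqrt(2566259 + 24) = sqrt(2566283)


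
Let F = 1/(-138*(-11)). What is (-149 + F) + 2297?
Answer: 3260665/1518 ≈ 2148.0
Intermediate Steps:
F = 1/1518 ≈ 0.00065876
(-149 + F) + 2297 = (-149 + 1/1518) + 2297 = -226181/1518 + 2297 = 3260665/1518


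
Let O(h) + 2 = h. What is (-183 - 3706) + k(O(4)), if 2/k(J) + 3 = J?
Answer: -3891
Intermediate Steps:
O(h) = -2 + h
k(J) = 2/(-3 + J)
(-183 - 3706) + k(O(4)) = (-183 - 3706) + 2/(-3 + (-2 + 4)) = -3889 + 2/(-3 + 2) = -3889 + 2/(-1) = -3889 + 2*(-1) = -3889 - 2 = -3891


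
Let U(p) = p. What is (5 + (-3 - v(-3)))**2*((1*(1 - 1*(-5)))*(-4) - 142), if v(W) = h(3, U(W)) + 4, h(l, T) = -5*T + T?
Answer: -32536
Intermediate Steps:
h(l, T) = -4*T
v(W) = 4 - 4*W (v(W) = -4*W + 4 = 4 - 4*W)
(5 + (-3 - v(-3)))**2*((1*(1 - 1*(-5)))*(-4) - 142) = (5 + (-3 - (4 - 4*(-3))))**2*((1*(1 - 1*(-5)))*(-4) - 142) = (5 + (-3 - (4 + 12)))**2*((1*(1 + 5))*(-4) - 142) = (5 + (-3 - 1*16))**2*((1*6)*(-4) - 142) = (5 + (-3 - 16))**2*(6*(-4) - 142) = (5 - 19)**2*(-24 - 142) = (-14)**2*(-166) = 196*(-166) = -32536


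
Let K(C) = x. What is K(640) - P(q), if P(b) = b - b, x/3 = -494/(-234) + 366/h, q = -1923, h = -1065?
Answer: 5647/1065 ≈ 5.3023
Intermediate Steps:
x = 5647/1065 (x = 3*(-494/(-234) + 366/(-1065)) = 3*(-494*(-1/234) + 366*(-1/1065)) = 3*(19/9 - 122/355) = 3*(5647/3195) = 5647/1065 ≈ 5.3023)
P(b) = 0
K(C) = 5647/1065
K(640) - P(q) = 5647/1065 - 1*0 = 5647/1065 + 0 = 5647/1065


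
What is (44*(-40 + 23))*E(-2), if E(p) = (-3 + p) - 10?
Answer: 11220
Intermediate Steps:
E(p) = -13 + p
(44*(-40 + 23))*E(-2) = (44*(-40 + 23))*(-13 - 2) = (44*(-17))*(-15) = -748*(-15) = 11220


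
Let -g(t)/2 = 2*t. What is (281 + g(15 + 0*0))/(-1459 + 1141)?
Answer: -221/318 ≈ -0.69497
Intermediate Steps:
g(t) = -4*t
(281 + g(15 + 0*0))/(-1459 + 1141) = (281 - 4*(15 + 0*0))/(-1459 + 1141) = (281 - 4*(15 + 0))/(-318) = (281 - 4*15)*(-1/318) = (281 - 60)*(-1/318) = 221*(-1/318) = -221/318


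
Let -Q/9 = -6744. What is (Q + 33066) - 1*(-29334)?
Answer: 123096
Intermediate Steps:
Q = 60696 (Q = -9*(-6744) = 60696)
(Q + 33066) - 1*(-29334) = (60696 + 33066) - 1*(-29334) = 93762 + 29334 = 123096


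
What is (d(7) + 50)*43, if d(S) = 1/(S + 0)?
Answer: 15093/7 ≈ 2156.1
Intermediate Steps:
d(S) = 1/S
(d(7) + 50)*43 = (1/7 + 50)*43 = (⅐ + 50)*43 = (351/7)*43 = 15093/7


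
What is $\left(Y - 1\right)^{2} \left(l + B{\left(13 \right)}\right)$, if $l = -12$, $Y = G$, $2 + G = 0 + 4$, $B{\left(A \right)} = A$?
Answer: $1$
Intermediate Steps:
$G = 2$ ($G = -2 + \left(0 + 4\right) = -2 + 4 = 2$)
$Y = 2$
$\left(Y - 1\right)^{2} \left(l + B{\left(13 \right)}\right) = \left(2 - 1\right)^{2} \left(-12 + 13\right) = 1^{2} \cdot 1 = 1 \cdot 1 = 1$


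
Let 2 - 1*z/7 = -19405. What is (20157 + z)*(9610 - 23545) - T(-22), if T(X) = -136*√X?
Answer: -2173943610 + 136*I*√22 ≈ -2.1739e+9 + 637.9*I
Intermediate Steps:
z = 135849 (z = 14 - 7*(-19405) = 14 + 135835 = 135849)
(20157 + z)*(9610 - 23545) - T(-22) = (20157 + 135849)*(9610 - 23545) - (-136)*√(-22) = 156006*(-13935) - (-136)*I*√22 = -2173943610 - (-136)*I*√22 = -2173943610 + 136*I*√22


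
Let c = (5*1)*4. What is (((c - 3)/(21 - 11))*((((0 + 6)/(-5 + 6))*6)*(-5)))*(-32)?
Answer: 9792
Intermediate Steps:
c = 20 (c = 5*4 = 20)
(((c - 3)/(21 - 11))*((((0 + 6)/(-5 + 6))*6)*(-5)))*(-32) = (((20 - 3)/(21 - 11))*((((0 + 6)/(-5 + 6))*6)*(-5)))*(-32) = ((17/10)*(((6/1)*6)*(-5)))*(-32) = ((17*(1/10))*(((6*1)*6)*(-5)))*(-32) = (17*((6*6)*(-5))/10)*(-32) = (17*(36*(-5))/10)*(-32) = ((17/10)*(-180))*(-32) = -306*(-32) = 9792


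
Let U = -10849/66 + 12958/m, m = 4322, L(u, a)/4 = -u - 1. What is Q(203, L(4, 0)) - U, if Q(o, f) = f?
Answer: 20164555/142626 ≈ 141.38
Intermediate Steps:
L(u, a) = -4 - 4*u (L(u, a) = 4*(-u - 1) = 4*(-1 - u) = -4 - 4*u)
U = -23017075/142626 (U = -10849/66 + 12958/4322 = -10849*1/66 + 12958*(1/4322) = -10849/66 + 6479/2161 = -23017075/142626 ≈ -161.38)
Q(203, L(4, 0)) - U = (-4 - 4*4) - 1*(-23017075/142626) = (-4 - 16) + 23017075/142626 = -20 + 23017075/142626 = 20164555/142626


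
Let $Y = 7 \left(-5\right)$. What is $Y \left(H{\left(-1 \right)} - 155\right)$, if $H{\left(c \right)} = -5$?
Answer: $5600$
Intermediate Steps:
$Y = -35$
$Y \left(H{\left(-1 \right)} - 155\right) = - 35 \left(-5 - 155\right) = \left(-35\right) \left(-160\right) = 5600$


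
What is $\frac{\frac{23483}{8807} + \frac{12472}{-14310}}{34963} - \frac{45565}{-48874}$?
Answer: $\frac{100392579314488037}{107677312895709270} \approx 0.93235$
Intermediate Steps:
$\frac{\frac{23483}{8807} + \frac{12472}{-14310}}{34963} - \frac{45565}{-48874} = \left(23483 \cdot \frac{1}{8807} + 12472 \left(- \frac{1}{14310}\right)\right) \frac{1}{34963} - - \frac{45565}{48874} = \left(\frac{23483}{8807} - \frac{6236}{7155}\right) \frac{1}{34963} + \frac{45565}{48874} = \frac{113100413}{63014085} \cdot \frac{1}{34963} + \frac{45565}{48874} = \frac{113100413}{2203161453855} + \frac{45565}{48874} = \frac{100392579314488037}{107677312895709270}$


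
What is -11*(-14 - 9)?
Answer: 253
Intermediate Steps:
-11*(-14 - 9) = -11*(-23) = 253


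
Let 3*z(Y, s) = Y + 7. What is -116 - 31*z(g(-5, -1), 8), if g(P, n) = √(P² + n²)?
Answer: -565/3 - 31*√26/3 ≈ -241.02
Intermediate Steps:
z(Y, s) = 7/3 + Y/3 (z(Y, s) = (Y + 7)/3 = (7 + Y)/3 = 7/3 + Y/3)
-116 - 31*z(g(-5, -1), 8) = -116 - 31*(7/3 + √((-5)² + (-1)²)/3) = -116 - 31*(7/3 + √(25 + 1)/3) = -116 - 31*(7/3 + √26/3) = -116 + (-217/3 - 31*√26/3) = -565/3 - 31*√26/3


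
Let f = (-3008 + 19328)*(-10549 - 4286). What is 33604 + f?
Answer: -242073596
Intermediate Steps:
f = -242107200 (f = 16320*(-14835) = -242107200)
33604 + f = 33604 - 242107200 = -242073596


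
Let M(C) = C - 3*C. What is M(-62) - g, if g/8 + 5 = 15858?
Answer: -126700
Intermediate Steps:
M(C) = -2*C
g = 126824 (g = -40 + 8*15858 = -40 + 126864 = 126824)
M(-62) - g = -2*(-62) - 1*126824 = 124 - 126824 = -126700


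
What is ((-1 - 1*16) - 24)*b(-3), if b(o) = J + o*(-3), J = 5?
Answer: -574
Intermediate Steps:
b(o) = 5 - 3*o (b(o) = 5 + o*(-3) = 5 - 3*o)
((-1 - 1*16) - 24)*b(-3) = ((-1 - 1*16) - 24)*(5 - 3*(-3)) = ((-1 - 16) - 24)*(5 + 9) = (-17 - 24)*14 = -41*14 = -574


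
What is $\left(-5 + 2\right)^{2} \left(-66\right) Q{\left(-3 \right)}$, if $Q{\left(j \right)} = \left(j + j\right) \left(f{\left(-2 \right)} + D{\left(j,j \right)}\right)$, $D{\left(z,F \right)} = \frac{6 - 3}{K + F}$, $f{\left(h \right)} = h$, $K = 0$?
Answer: $-10692$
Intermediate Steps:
$D{\left(z,F \right)} = \frac{3}{F}$ ($D{\left(z,F \right)} = \frac{6 - 3}{0 + F} = \frac{3}{F}$)
$Q{\left(j \right)} = 2 j \left(-2 + \frac{3}{j}\right)$ ($Q{\left(j \right)} = \left(j + j\right) \left(-2 + \frac{3}{j}\right) = 2 j \left(-2 + \frac{3}{j}\right)$)
$\left(-5 + 2\right)^{2} \left(-66\right) Q{\left(-3 \right)} = \left(-5 + 2\right)^{2} \left(-66\right) \left(6 - -12\right) = \left(-3\right)^{2} \left(-66\right) \left(6 + 12\right) = 9 \left(-66\right) 18 = \left(-594\right) 18 = -10692$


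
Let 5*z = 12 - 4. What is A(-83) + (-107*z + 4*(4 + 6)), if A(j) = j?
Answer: -1071/5 ≈ -214.20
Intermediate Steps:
z = 8/5 (z = (12 - 4)/5 = (⅕)*8 = 8/5 ≈ 1.6000)
A(-83) + (-107*z + 4*(4 + 6)) = -83 + (-107*8/5 + 4*(4 + 6)) = -83 + (-856/5 + 4*10) = -83 + (-856/5 + 40) = -83 - 656/5 = -1071/5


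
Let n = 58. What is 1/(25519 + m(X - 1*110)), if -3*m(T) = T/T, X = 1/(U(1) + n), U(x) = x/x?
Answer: 3/76556 ≈ 3.9187e-5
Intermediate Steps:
U(x) = 1
X = 1/59 (X = 1/(1 + 58) = 1/59 ≈ 0.016949)
m(T) = -⅓ (m(T) = -T/(3*T) = -⅓*1 = -⅓)
1/(25519 + m(X - 1*110)) = 1/(25519 - ⅓) = 1/(76556/3) = 3/76556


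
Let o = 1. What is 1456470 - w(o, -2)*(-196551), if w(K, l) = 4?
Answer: 2242674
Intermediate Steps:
1456470 - w(o, -2)*(-196551) = 1456470 - 4*(-196551) = 1456470 - 1*(-786204) = 1456470 + 786204 = 2242674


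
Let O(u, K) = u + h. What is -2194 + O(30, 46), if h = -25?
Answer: -2189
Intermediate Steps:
O(u, K) = -25 + u (O(u, K) = u - 25 = -25 + u)
-2194 + O(30, 46) = -2194 + (-25 + 30) = -2194 + 5 = -2189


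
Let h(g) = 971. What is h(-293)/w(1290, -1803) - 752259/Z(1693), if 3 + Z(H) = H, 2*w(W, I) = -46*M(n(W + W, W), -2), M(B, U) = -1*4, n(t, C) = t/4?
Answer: -33783419/77740 ≈ -434.57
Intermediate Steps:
n(t, C) = t/4 (n(t, C) = t*(¼) = t/4)
M(B, U) = -4
w(W, I) = 92 (w(W, I) = (-46*(-4))/2 = (½)*184 = 92)
Z(H) = -3 + H
h(-293)/w(1290, -1803) - 752259/Z(1693) = 971/92 - 752259/(-3 + 1693) = 971*(1/92) - 752259/1690 = 971/92 - 752259*1/1690 = 971/92 - 752259/1690 = -33783419/77740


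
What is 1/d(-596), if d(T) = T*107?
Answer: -1/63772 ≈ -1.5681e-5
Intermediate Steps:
d(T) = 107*T
1/d(-596) = 1/(107*(-596)) = 1/(-63772) = -1/63772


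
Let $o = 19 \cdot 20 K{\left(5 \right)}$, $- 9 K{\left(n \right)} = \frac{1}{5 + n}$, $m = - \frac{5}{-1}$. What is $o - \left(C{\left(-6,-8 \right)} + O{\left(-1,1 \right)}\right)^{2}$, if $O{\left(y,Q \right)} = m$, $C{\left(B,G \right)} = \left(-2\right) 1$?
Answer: $- \frac{119}{9} \approx -13.222$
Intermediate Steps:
$C{\left(B,G \right)} = -2$
$m = 5$ ($m = \left(-5\right) \left(-1\right) = 5$)
$O{\left(y,Q \right)} = 5$
$K{\left(n \right)} = - \frac{1}{9 \left(5 + n\right)}$
$o = - \frac{38}{9}$ ($o = 19 \cdot 20 \left(- \frac{1}{45 + 9 \cdot 5}\right) = 380 \left(- \frac{1}{45 + 45}\right) = 380 \left(- \frac{1}{90}\right) = - \frac{38}{9} \approx -4.2222$)
$o - \left(C{\left(-6,-8 \right)} + O{\left(-1,1 \right)}\right)^{2} = - \frac{38}{9} - \left(-2 + 5\right)^{2} = - \frac{38}{9} - 3^{2} = - \frac{38}{9} - 9 = - \frac{119}{9}$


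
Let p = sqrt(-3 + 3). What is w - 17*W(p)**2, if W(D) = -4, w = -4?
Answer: -276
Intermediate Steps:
p = 0 (p = sqrt(0) = 0)
w - 17*W(p)**2 = -4 - 17*(-4)**2 = -4 - 17*16 = -4 - 272 = -276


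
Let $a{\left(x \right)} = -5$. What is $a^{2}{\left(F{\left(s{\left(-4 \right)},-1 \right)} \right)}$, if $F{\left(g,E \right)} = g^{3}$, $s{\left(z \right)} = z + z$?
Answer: $25$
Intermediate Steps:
$s{\left(z \right)} = 2 z$
$a^{2}{\left(F{\left(s{\left(-4 \right)},-1 \right)} \right)} = \left(-5\right)^{2} = 25$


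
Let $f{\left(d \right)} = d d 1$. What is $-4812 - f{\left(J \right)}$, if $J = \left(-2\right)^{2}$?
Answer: $-4828$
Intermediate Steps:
$J = 4$
$f{\left(d \right)} = d^{2}$ ($f{\left(d \right)} = d^{2} \cdot 1 = d^{2}$)
$-4812 - f{\left(J \right)} = -4812 - 4^{2} = -4812 - 16 = -4828$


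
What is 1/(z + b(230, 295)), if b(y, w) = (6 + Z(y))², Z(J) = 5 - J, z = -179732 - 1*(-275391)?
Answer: 1/143620 ≈ 6.9628e-6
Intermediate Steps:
z = 95659 (z = -179732 + 275391 = 95659)
b(y, w) = (11 - y)² (b(y, w) = (6 + (5 - y))² = (11 - y)²)
1/(z + b(230, 295)) = 1/(95659 + (-11 + 230)²) = 1/(95659 + 219²) = 1/(95659 + 47961) = 1/143620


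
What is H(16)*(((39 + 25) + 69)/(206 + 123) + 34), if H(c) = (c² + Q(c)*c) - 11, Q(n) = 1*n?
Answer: 810117/47 ≈ 17237.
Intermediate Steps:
Q(n) = n
H(c) = -11 + 2*c² (H(c) = (c² + c*c) - 11 = (c² + c²) - 11 = 2*c² - 11 = -11 + 2*c²)
H(16)*(((39 + 25) + 69)/(206 + 123) + 34) = (-11 + 2*16²)*(((39 + 25) + 69)/(206 + 123) + 34) = (-11 + 2*256)*((64 + 69)/329 + 34) = (-11 + 512)*(133*(1/329) + 34) = 501*(19/47 + 34) = 501*(1617/47) = 810117/47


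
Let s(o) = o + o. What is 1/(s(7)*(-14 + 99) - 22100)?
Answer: -1/20910 ≈ -4.7824e-5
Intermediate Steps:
s(o) = 2*o
1/(s(7)*(-14 + 99) - 22100) = 1/((2*7)*(-14 + 99) - 22100) = 1/(14*85 - 22100) = 1/(1190 - 22100) = 1/(-20910) = -1/20910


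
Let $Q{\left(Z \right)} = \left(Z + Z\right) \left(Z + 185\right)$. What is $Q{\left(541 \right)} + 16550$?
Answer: $802082$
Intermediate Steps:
$Q{\left(Z \right)} = 2 Z \left(185 + Z\right)$
$Q{\left(541 \right)} + 16550 = 2 \cdot 541 \left(185 + 541\right) + 16550 = 2 \cdot 541 \cdot 726 + 16550 = 785532 + 16550 = 802082$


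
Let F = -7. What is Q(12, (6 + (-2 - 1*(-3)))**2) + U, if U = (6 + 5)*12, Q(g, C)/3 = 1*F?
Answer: 111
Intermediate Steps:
Q(g, C) = -21 (Q(g, C) = 3*(1*(-7)) = 3*(-7) = -21)
U = 132 (U = 11*12 = 132)
Q(12, (6 + (-2 - 1*(-3)))**2) + U = -21 + 132 = 111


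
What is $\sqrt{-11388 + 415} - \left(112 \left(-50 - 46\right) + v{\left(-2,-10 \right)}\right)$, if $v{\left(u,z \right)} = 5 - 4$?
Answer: $10751 + i \sqrt{10973} \approx 10751.0 + 104.75 i$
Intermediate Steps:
$v{\left(u,z \right)} = 1$
$\sqrt{-11388 + 415} - \left(112 \left(-50 - 46\right) + v{\left(-2,-10 \right)}\right) = \sqrt{-11388 + 415} - \left(112 \left(-50 - 46\right) + 1\right) = \sqrt{-10973} - \left(112 \left(-96\right) + 1\right) = i \sqrt{10973} - \left(-10752 + 1\right) = i \sqrt{10973} - -10751 = i \sqrt{10973} + 10751 = 10751 + i \sqrt{10973}$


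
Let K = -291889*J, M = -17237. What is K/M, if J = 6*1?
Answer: 1751334/17237 ≈ 101.60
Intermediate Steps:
J = 6
K = -1751334 (K = -291889*6 = -1751334)
K/M = -1751334/(-17237) = -1751334*(-1/17237) = 1751334/17237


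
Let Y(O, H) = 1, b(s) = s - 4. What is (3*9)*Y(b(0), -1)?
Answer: 27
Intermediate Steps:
b(s) = -4 + s
(3*9)*Y(b(0), -1) = (3*9)*1 = 27*1 = 27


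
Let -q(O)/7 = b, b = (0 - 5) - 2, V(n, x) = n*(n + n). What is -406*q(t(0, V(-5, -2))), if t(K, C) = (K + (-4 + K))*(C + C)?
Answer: -19894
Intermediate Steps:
V(n, x) = 2*n**2 (V(n, x) = n*(2*n) = 2*n**2)
t(K, C) = 2*C*(-4 + 2*K) (t(K, C) = (-4 + 2*K)*(2*C) = 2*C*(-4 + 2*K))
b = -7 (b = -5 - 2 = -7)
q(O) = 49 (q(O) = -7*(-7) = 49)
-406*q(t(0, V(-5, -2))) = -406*49 = -19894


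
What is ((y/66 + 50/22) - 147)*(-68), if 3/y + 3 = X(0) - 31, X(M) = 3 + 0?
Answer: 3355970/341 ≈ 9841.5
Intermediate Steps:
X(M) = 3
y = -3/31 (y = 3/(-3 + (3 - 31)) = 3/(-3 - 28) = 3/(-31) = 3*(-1/31) = -3/31 ≈ -0.096774)
((y/66 + 50/22) - 147)*(-68) = ((-3/31/66 + 50/22) - 147)*(-68) = ((-3/31*1/66 + 50*(1/22)) - 147)*(-68) = ((-1/682 + 25/11) - 147)*(-68) = (1549/682 - 147)*(-68) = -98705/682*(-68) = 3355970/341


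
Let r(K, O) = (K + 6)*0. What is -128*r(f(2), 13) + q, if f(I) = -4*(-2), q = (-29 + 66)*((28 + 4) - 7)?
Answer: 925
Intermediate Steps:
q = 925 (q = 37*(32 - 7) = 37*25 = 925)
f(I) = 8
r(K, O) = 0 (r(K, O) = (6 + K)*0 = 0)
-128*r(f(2), 13) + q = -128*0 + 925 = 0 + 925 = 925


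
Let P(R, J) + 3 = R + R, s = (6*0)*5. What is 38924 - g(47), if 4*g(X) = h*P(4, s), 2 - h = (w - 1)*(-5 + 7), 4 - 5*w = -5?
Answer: 77847/2 ≈ 38924.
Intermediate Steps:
w = 9/5 (w = ⅘ - ⅕*(-5) = ⅘ + 1 = 9/5 ≈ 1.8000)
h = ⅖ (h = 2 - (9/5 - 1)*(-5 + 7) = 2 - 4*2/5 = 2 - 1*8/5 = 2 - 8/5 = ⅖ ≈ 0.40000)
s = 0 (s = 0*5 = 0)
P(R, J) = -3 + 2*R (P(R, J) = -3 + (R + R) = -3 + 2*R)
g(X) = ½ (g(X) = (2*(-3 + 2*4)/5)/4 = (2*(-3 + 8)/5)/4 = ((⅖)*5)/4 = (¼)*2 = ½)
38924 - g(47) = 38924 - 1*½ = 38924 - ½ = 77847/2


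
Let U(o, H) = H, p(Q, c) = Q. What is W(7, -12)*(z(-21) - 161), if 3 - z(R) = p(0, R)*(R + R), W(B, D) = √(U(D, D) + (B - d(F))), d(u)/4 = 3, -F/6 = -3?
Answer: -158*I*√17 ≈ -651.45*I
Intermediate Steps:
F = 18 (F = -6*(-3) = 18)
d(u) = 12 (d(u) = 4*3 = 12)
W(B, D) = √(-12 + B + D) (W(B, D) = √(D + (B - 1*12)) = √(D + (B - 12)) = √(D + (-12 + B)) = √(-12 + B + D))
z(R) = 3 (z(R) = 3 - 0*(R + R) = 3 - 0*2*R = 3 - 1*0 = 3 + 0 = 3)
W(7, -12)*(z(-21) - 161) = √(-12 + 7 - 12)*(3 - 161) = √(-17)*(-158) = (I*√17)*(-158) = -158*I*√17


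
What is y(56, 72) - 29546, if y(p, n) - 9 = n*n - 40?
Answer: -24393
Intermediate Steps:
y(p, n) = -31 + n² (y(p, n) = 9 + (n*n - 40) = 9 + (n² - 40) = 9 + (-40 + n²) = -31 + n²)
y(56, 72) - 29546 = (-31 + 72²) - 29546 = (-31 + 5184) - 29546 = 5153 - 29546 = -24393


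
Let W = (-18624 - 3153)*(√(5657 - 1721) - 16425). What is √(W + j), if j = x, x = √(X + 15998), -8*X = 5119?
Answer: √(1430748900 + √245730 - 348432*√246)/2 ≈ 18876.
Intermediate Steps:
X = -5119/8 (X = -⅛*5119 = -5119/8 ≈ -639.88)
x = √245730/4 (x = √(-5119/8 + 15998) = √(122865/8) = √245730/4 ≈ 123.93)
j = √245730/4 ≈ 123.93
W = 357687225 - 87108*√246 (W = -21777*(√3936 - 16425) = -21777*(4*√246 - 16425) = -21777*(-16425 + 4*√246) = 357687225 - 87108*√246 ≈ 3.5632e+8)
√(W + j) = √((357687225 - 87108*√246) + √245730/4) = √(357687225 - 87108*√246 + √245730/4)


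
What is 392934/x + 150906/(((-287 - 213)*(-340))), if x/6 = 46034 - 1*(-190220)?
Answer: 11696319031/10040795000 ≈ 1.1649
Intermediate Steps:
x = 1417524 (x = 6*(46034 - 1*(-190220)) = 6*(46034 + 190220) = 6*236254 = 1417524)
392934/x + 150906/(((-287 - 213)*(-340))) = 392934/1417524 + 150906/(((-287 - 213)*(-340))) = 392934*(1/1417524) + 150906/((-500*(-340))) = 65489/236254 + 150906/170000 = 65489/236254 + 150906*(1/170000) = 65489/236254 + 75453/85000 = 11696319031/10040795000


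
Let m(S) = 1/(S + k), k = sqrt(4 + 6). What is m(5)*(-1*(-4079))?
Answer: 4079/3 - 4079*sqrt(10)/15 ≈ 499.74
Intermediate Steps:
k = sqrt(10) ≈ 3.1623
m(S) = 1/(S + sqrt(10))
m(5)*(-1*(-4079)) = (-1*(-4079))/(5 + sqrt(10)) = 4079/(5 + sqrt(10))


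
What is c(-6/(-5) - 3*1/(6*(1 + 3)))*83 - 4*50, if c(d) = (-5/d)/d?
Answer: -1033800/1849 ≈ -559.11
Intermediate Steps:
c(d) = -5/d²
c(-6/(-5) - 3*1/(6*(1 + 3)))*83 - 4*50 = -5/(-6/(-5) - 3*1/(6*(1 + 3)))²*83 - 4*50 = -5/(-6*(-⅕) - 3/(6*4))²*83 - 200 = -5/(6/5 - 3/24)²*83 - 200 = -5/(6/5 - 3*1/24)²*83 - 200 = -5/(6/5 - ⅛)²*83 - 200 = -5/(43/40)²*83 - 200 = -5*1600/1849*83 - 200 = -8000/1849*83 - 200 = -664000/1849 - 200 = -1033800/1849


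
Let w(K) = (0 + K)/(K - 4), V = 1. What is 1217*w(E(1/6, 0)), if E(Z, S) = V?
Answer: -1217/3 ≈ -405.67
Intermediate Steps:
E(Z, S) = 1
w(K) = K/(-4 + K)
1217*w(E(1/6, 0)) = 1217*(1/(-4 + 1)) = 1217*(1/(-3)) = 1217*(1*(-⅓)) = 1217*(-⅓) = -1217/3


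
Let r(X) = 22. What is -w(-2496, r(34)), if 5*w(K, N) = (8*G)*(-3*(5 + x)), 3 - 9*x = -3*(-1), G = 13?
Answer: 312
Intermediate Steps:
x = 0 (x = ⅓ - (-1)*(-1)/3 = ⅓ - ⅑*3 = ⅓ - ⅓ = 0)
w(K, N) = -312 (w(K, N) = ((8*13)*(-3*(5 + 0)))/5 = (104*(-3*5))/5 = (104*(-15))/5 = (⅕)*(-1560) = -312)
-w(-2496, r(34)) = -1*(-312) = 312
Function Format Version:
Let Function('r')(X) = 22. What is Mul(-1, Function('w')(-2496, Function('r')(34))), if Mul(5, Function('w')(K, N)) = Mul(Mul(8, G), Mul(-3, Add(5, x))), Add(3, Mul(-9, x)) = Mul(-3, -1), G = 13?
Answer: 312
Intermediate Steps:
x = 0 (x = Add(Rational(1, 3), Mul(Rational(-1, 9), Mul(-3, -1))) = Add(Rational(1, 3), Mul(Rational(-1, 9), 3)) = Add(Rational(1, 3), Rational(-1, 3)) = 0)
Function('w')(K, N) = -312 (Function('w')(K, N) = Mul(Rational(1, 5), Mul(Mul(8, 13), Mul(-3, Add(5, 0)))) = Mul(Rational(1, 5), Mul(104, Mul(-3, 5))) = Mul(Rational(1, 5), Mul(104, -15)) = Mul(Rational(1, 5), -1560) = -312)
Mul(-1, Function('w')(-2496, Function('r')(34))) = Mul(-1, -312) = 312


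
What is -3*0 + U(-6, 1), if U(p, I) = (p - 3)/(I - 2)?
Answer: 9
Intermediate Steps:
U(p, I) = (-3 + p)/(-2 + I)
-3*0 + U(-6, 1) = -3*0 + (-3 - 6)/(-2 + 1) = 0 - 9/(-1) = 0 - 1*(-9) = 0 + 9 = 9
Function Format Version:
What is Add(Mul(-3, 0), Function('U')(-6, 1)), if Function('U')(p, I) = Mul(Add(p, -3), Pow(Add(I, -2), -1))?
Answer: 9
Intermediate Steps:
Function('U')(p, I) = Mul(Pow(Add(-2, I), -1), Add(-3, p)) (Function('U')(p, I) = Mul(Add(-3, p), Pow(Add(-2, I), -1)) = Mul(Pow(Add(-2, I), -1), Add(-3, p)))
Add(Mul(-3, 0), Function('U')(-6, 1)) = Add(Mul(-3, 0), Mul(Pow(Add(-2, 1), -1), Add(-3, -6))) = Add(0, Mul(Pow(-1, -1), -9)) = Add(0, Mul(-1, -9)) = Add(0, 9) = 9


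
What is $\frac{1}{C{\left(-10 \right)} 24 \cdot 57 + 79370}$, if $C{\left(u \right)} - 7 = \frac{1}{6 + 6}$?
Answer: $\frac{1}{89060} \approx 1.1228 \cdot 10^{-5}$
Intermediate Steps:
$C{\left(u \right)} = \frac{85}{12}$ ($C{\left(u \right)} = 7 + \frac{1}{6 + 6} = 7 + \frac{1}{12} = \frac{85}{12}$)
$\frac{1}{C{\left(-10 \right)} 24 \cdot 57 + 79370} = \frac{1}{\frac{85}{12} \cdot 24 \cdot 57 + 79370} = \frac{1}{170 \cdot 57 + 79370} = \frac{1}{9690 + 79370} = \frac{1}{89060}$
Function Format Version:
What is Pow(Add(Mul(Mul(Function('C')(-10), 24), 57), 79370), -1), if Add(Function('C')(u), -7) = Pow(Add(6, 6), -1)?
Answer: Rational(1, 89060) ≈ 1.1228e-5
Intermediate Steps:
Function('C')(u) = Rational(85, 12) (Function('C')(u) = Add(7, Pow(Add(6, 6), -1)) = Add(7, Pow(12, -1)) = Add(7, Rational(1, 12)) = Rational(85, 12))
Pow(Add(Mul(Mul(Function('C')(-10), 24), 57), 79370), -1) = Pow(Add(Mul(Mul(Rational(85, 12), 24), 57), 79370), -1) = Pow(Add(Mul(170, 57), 79370), -1) = Pow(Add(9690, 79370), -1) = Pow(89060, -1) = Rational(1, 89060)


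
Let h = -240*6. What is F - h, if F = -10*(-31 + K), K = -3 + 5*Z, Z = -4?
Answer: 1980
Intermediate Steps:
K = -23 (K = -3 + 5*(-4) = -3 - 20 = -23)
F = 540 (F = -10*(-31 - 23) = -10*(-54) = 540)
h = -1440
F - h = 540 - 1*(-1440) = 540 + 1440 = 1980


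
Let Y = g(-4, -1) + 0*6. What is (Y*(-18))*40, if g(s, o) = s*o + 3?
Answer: -5040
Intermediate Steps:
g(s, o) = 3 + o*s (g(s, o) = o*s + 3 = 3 + o*s)
Y = 7 (Y = (3 - 1*(-4)) + 0*6 = (3 + 4) + 0 = 7 + 0 = 7)
(Y*(-18))*40 = (7*(-18))*40 = -126*40 = -5040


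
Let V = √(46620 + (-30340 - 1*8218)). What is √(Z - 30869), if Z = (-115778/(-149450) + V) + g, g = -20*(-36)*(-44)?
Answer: √(-76621576 + 1225*√8062)/35 ≈ 249.92*I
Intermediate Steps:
V = √8062 (V = √(46620 + (-30340 - 8218)) = √(46620 - 38558) = √8062 ≈ 89.789)
g = -31680 (g = 720*(-44) = -31680)
Z = -38807051/1225 + √8062 (Z = (-115778/(-149450) + √8062) - 31680 = (-115778*(-1/149450) + √8062) - 31680 = (949/1225 + √8062) - 31680 = -38807051/1225 + √8062 ≈ -31589.)
√(Z - 30869) = √((-38807051/1225 + √8062) - 30869) = √(-76621576/1225 + √8062)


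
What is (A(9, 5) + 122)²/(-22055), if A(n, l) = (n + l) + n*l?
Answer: -32761/22055 ≈ -1.4854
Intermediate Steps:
A(n, l) = l + n + l*n (A(n, l) = (l + n) + l*n = l + n + l*n)
(A(9, 5) + 122)²/(-22055) = ((5 + 9 + 5*9) + 122)²/(-22055) = ((5 + 9 + 45) + 122)²*(-1/22055) = (59 + 122)²*(-1/22055) = 181²*(-1/22055) = 32761*(-1/22055) = -32761/22055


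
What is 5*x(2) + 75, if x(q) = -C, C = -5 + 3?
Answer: 85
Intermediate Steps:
C = -2
x(q) = 2 (x(q) = -1*(-2) = 2)
5*x(2) + 75 = 5*2 + 75 = 10 + 75 = 85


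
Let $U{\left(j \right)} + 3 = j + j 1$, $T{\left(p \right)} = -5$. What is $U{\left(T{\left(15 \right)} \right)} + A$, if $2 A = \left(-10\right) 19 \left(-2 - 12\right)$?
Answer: $1317$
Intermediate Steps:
$U{\left(j \right)} = -3 + 2 j$ ($U{\left(j \right)} = -3 + \left(j + j 1\right) = -3 + \left(j + j\right) = -3 + 2 j$)
$A = 1330$ ($A = \frac{\left(-10\right) 19 \left(-2 - 12\right)}{2} = \frac{\left(-190\right) \left(-2 - 12\right)}{2} = \frac{\left(-190\right) \left(-14\right)}{2} = \frac{1}{2} \cdot 2660 = 1330$)
$U{\left(T{\left(15 \right)} \right)} + A = \left(-3 + 2 \left(-5\right)\right) + 1330 = \left(-3 - 10\right) + 1330 = -13 + 1330 = 1317$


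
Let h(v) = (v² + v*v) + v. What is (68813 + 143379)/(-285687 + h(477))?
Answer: 26524/21231 ≈ 1.2493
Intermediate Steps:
h(v) = v + 2*v² (h(v) = (v² + v²) + v = 2*v² + v = v + 2*v²)
(68813 + 143379)/(-285687 + h(477)) = (68813 + 143379)/(-285687 + 477*(1 + 2*477)) = 212192/(-285687 + 477*(1 + 954)) = 212192/(-285687 + 477*955) = 212192/(-285687 + 455535) = 212192/169848 = 212192*(1/169848) = 26524/21231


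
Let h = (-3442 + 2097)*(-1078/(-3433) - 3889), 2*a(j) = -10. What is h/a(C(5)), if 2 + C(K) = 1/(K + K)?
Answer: -3591112071/3433 ≈ -1.0461e+6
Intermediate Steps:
C(K) = -2 + 1/(2*K) (C(K) = -2 + 1/(K + K) = -2 + 1/(2*K))
a(j) = -5 (a(j) = (1/2)*(-10) = -5)
h = 17955560355/3433 (h = -1345*(-1078*(-1/3433) - 3889) = -1345*(1078/3433 - 3889) = -1345*(-13349859/3433) = 17955560355/3433 ≈ 5.2303e+6)
h/a(C(5)) = (17955560355/3433)/(-5) = (17955560355/3433)*(-1/5) = -3591112071/3433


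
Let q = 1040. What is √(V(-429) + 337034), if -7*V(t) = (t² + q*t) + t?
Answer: √18352502/7 ≈ 612.00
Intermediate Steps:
V(t) = -1041*t/7 - t²/7 (V(t) = -((t² + 1040*t) + t)/7 = -(t² + 1041*t)/7 = -1041*t/7 - t²/7)
√(V(-429) + 337034) = √(-⅐*(-429)*(1041 - 429) + 337034) = √(-⅐*(-429)*612 + 337034) = √(262548/7 + 337034) = √(2621786/7) = √18352502/7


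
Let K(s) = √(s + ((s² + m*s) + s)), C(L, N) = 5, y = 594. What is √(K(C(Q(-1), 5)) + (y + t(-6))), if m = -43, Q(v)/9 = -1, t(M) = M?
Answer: √(588 + 6*I*√5) ≈ 24.25 + 0.2766*I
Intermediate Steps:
Q(v) = -9 (Q(v) = 9*(-1) = -9)
K(s) = √(s² - 41*s) (K(s) = √(s + ((s² - 43*s) + s)) = √(s + (s² - 42*s)) = √(s² - 41*s))
√(K(C(Q(-1), 5)) + (y + t(-6))) = √(√(5*(-41 + 5)) + (594 - 6)) = √(√(5*(-36)) + 588) = √(√(-180) + 588) = √(6*I*√5 + 588) = √(588 + 6*I*√5)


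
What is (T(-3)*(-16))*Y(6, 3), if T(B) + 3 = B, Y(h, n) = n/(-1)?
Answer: -288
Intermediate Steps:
Y(h, n) = -n (Y(h, n) = n*(-1) = -n)
T(B) = -3 + B
(T(-3)*(-16))*Y(6, 3) = ((-3 - 3)*(-16))*(-1*3) = -6*(-16)*(-3) = 96*(-3) = -288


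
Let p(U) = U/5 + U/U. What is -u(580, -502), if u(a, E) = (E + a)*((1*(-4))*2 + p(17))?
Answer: 1404/5 ≈ 280.80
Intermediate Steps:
p(U) = 1 + U/5 (p(U) = U*(⅕) + 1 = U/5 + 1 = 1 + U/5)
u(a, E) = -18*E/5 - 18*a/5 (u(a, E) = (E + a)*((1*(-4))*2 + (1 + (⅕)*17)) = (E + a)*(-4*2 + (1 + 17/5)) = (E + a)*(-8 + 22/5) = (E + a)*(-18/5) = -18*E/5 - 18*a/5)
-u(580, -502) = -(-18/5*(-502) - 18/5*580) = -(9036/5 - 2088) = -1*(-1404/5) = 1404/5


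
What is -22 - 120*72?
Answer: -8662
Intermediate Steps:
-22 - 120*72 = -22 - 8640 = -8662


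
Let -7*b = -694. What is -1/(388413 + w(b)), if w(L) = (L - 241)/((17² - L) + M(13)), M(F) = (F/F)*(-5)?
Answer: -1294/502605429 ≈ -2.5746e-6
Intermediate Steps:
b = 694/7 (b = -⅐*(-694) = 694/7 ≈ 99.143)
M(F) = -5 (M(F) = 1*(-5) = -5)
w(L) = (-241 + L)/(284 - L) (w(L) = (L - 241)/((17² - L) - 5) = (-241 + L)/((289 - L) - 5) = (-241 + L)/(284 - L))
-1/(388413 + w(b)) = -1/(388413 + (241 - 1*694/7)/(-284 + 694/7)) = -1/(388413 + (241 - 694/7)/(-1294/7)) = -1/(388413 - 7/1294*993/7) = -1/(388413 - 993/1294) = -1/502605429/1294 = -1*1294/502605429 = -1294/502605429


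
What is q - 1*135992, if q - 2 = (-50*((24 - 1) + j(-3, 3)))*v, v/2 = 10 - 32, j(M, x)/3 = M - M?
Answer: -85390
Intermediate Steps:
j(M, x) = 0 (j(M, x) = 3*(M - M) = 3*0 = 0)
v = -44 (v = 2*(10 - 32) = 2*(-22) = -44)
q = 50602 (q = 2 - 50*((24 - 1) + 0)*(-44) = 2 - 50*(23 + 0)*(-44) = 2 - 50*23*(-44) = 2 - 1150*(-44) = 2 + 50600 = 50602)
q - 1*135992 = 50602 - 1*135992 = 50602 - 135992 = -85390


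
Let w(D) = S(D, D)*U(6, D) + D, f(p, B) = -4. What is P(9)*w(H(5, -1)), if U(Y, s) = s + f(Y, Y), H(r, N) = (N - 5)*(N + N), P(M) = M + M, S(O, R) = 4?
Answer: 792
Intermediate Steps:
P(M) = 2*M
H(r, N) = 2*N*(-5 + N) (H(r, N) = (-5 + N)*(2*N) = 2*N*(-5 + N))
U(Y, s) = -4 + s (U(Y, s) = s - 4 = -4 + s)
w(D) = -16 + 5*D (w(D) = 4*(-4 + D) + D = (-16 + 4*D) + D = -16 + 5*D)
P(9)*w(H(5, -1)) = (2*9)*(-16 + 5*(2*(-1)*(-5 - 1))) = 18*(-16 + 5*(2*(-1)*(-6))) = 18*(-16 + 5*12) = 18*(-16 + 60) = 18*44 = 792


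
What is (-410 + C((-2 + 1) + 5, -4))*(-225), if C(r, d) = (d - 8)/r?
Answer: 92925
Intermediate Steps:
C(r, d) = (-8 + d)/r
(-410 + C((-2 + 1) + 5, -4))*(-225) = (-410 + (-8 - 4)/((-2 + 1) + 5))*(-225) = (-410 - 12/(-1 + 5))*(-225) = (-410 - 12/4)*(-225) = (-410 + (1/4)*(-12))*(-225) = (-410 - 3)*(-225) = -413*(-225) = 92925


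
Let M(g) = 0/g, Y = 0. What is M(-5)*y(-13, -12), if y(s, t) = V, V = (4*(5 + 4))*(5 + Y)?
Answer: 0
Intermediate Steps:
M(g) = 0
V = 180 (V = (4*(5 + 4))*(5 + 0) = (4*9)*5 = 36*5 = 180)
y(s, t) = 180
M(-5)*y(-13, -12) = 0*180 = 0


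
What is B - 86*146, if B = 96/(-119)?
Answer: -1494260/119 ≈ -12557.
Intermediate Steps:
B = -96/119 (B = 96*(-1/119) = -96/119 ≈ -0.80672)
B - 86*146 = -96/119 - 86*146 = -96/119 - 12556 = -1494260/119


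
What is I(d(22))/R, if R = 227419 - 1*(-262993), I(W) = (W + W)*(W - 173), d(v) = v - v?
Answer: 0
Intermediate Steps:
d(v) = 0
I(W) = 2*W*(-173 + W) (I(W) = (2*W)*(-173 + W) = 2*W*(-173 + W))
R = 490412 (R = 227419 + 262993 = 490412)
I(d(22))/R = (2*0*(-173 + 0))/490412 = (2*0*(-173))*(1/490412) = 0*(1/490412) = 0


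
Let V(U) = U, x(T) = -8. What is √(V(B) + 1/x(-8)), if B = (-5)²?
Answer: √398/4 ≈ 4.9875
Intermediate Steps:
B = 25
√(V(B) + 1/x(-8)) = √(25 + 1/(-8)) = √(25 - ⅛) = √(199/8) = √398/4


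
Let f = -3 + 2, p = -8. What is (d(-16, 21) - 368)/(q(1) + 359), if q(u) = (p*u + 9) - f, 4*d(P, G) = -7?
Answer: -1479/1444 ≈ -1.0242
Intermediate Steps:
f = -1
d(P, G) = -7/4 (d(P, G) = (1/4)*(-7) = -7/4)
q(u) = 10 - 8*u (q(u) = (-8*u + 9) - 1*(-1) = (9 - 8*u) + 1 = 10 - 8*u)
(d(-16, 21) - 368)/(q(1) + 359) = (-7/4 - 368)/((10 - 8*1) + 359) = -1479/4/((10 - 8) + 359) = -1479/4/(2 + 359) = -1479/4/361 = (1/361)*(-1479/4) = -1479/1444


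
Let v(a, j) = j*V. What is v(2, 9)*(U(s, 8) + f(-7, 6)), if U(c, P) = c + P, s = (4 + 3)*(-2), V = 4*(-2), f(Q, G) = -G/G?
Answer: 504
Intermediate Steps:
f(Q, G) = -1 (f(Q, G) = -1*1 = -1)
V = -8
s = -14 (s = 7*(-2) = -14)
U(c, P) = P + c
v(a, j) = -8*j (v(a, j) = j*(-8) = -8*j)
v(2, 9)*(U(s, 8) + f(-7, 6)) = (-8*9)*((8 - 14) - 1) = -72*(-6 - 1) = -72*(-7) = 504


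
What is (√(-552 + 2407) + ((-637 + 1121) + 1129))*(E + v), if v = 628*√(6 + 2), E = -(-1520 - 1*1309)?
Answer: (1613 + √1855)*(2829 + 1256*√2) ≈ 7.6266e+6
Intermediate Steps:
E = 2829 (E = -(-1520 - 1309) = -1*(-2829) = 2829)
v = 1256*√2 (v = 628*√8 = 628*(2*√2) = 1256*√2 ≈ 1776.3)
(√(-552 + 2407) + ((-637 + 1121) + 1129))*(E + v) = (√(-552 + 2407) + ((-637 + 1121) + 1129))*(2829 + 1256*√2) = (√1855 + (484 + 1129))*(2829 + 1256*√2) = (√1855 + 1613)*(2829 + 1256*√2) = (1613 + √1855)*(2829 + 1256*√2)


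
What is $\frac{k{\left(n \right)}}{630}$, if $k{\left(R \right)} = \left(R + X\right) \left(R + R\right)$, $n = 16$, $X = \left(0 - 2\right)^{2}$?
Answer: $\frac{64}{63} \approx 1.0159$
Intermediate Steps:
$X = 4$ ($X = \left(-2\right)^{2} = 4$)
$k{\left(R \right)} = 2 R \left(4 + R\right)$ ($k{\left(R \right)} = \left(R + 4\right) \left(R + R\right) = \left(4 + R\right) 2 R = 2 R \left(4 + R\right)$)
$\frac{k{\left(n \right)}}{630} = \frac{2 \cdot 16 \left(4 + 16\right)}{630} = 2 \cdot 16 \cdot 20 \cdot \frac{1}{630} = 640 \cdot \frac{1}{630} = \frac{64}{63}$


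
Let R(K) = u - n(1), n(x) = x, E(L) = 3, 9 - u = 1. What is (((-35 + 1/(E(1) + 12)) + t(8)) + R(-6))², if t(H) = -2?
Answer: 201601/225 ≈ 896.00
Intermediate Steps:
u = 8 (u = 9 - 1*1 = 9 - 1 = 8)
R(K) = 7 (R(K) = 8 - 1*1 = 8 - 1 = 7)
(((-35 + 1/(E(1) + 12)) + t(8)) + R(-6))² = (((-35 + 1/(3 + 12)) - 2) + 7)² = (((-35 + 1/15) - 2) + 7)² = ((-524/15 - 2) + 7)² = (-554/15 + 7)² = (-449/15)² = 201601/225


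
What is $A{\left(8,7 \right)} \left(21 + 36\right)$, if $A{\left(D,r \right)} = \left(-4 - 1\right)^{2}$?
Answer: $1425$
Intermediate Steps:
$A{\left(D,r \right)} = 25$ ($A{\left(D,r \right)} = \left(-5\right)^{2} = 25$)
$A{\left(8,7 \right)} \left(21 + 36\right) = 25 \left(21 + 36\right) = 25 \cdot 57 = 1425$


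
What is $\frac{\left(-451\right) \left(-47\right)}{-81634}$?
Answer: $- \frac{21197}{81634} \approx -0.25966$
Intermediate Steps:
$\frac{\left(-451\right) \left(-47\right)}{-81634} = 21197 \left(- \frac{1}{81634}\right) = - \frac{21197}{81634}$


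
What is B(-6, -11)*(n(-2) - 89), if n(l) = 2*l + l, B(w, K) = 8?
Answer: -760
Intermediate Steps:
n(l) = 3*l
B(-6, -11)*(n(-2) - 89) = 8*(3*(-2) - 89) = 8*(-6 - 89) = 8*(-95) = -760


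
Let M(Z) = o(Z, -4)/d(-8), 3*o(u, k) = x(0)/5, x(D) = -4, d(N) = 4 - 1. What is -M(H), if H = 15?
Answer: 4/45 ≈ 0.088889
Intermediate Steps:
d(N) = 3
o(u, k) = -4/15 (o(u, k) = (-4/5)/3 = (-4*⅕)/3 = (⅓)*(-⅘) = -4/15)
M(Z) = -4/45 (M(Z) = -4/15/3 = -4/15*⅓ = -4/45)
-M(H) = -1*(-4/45) = 4/45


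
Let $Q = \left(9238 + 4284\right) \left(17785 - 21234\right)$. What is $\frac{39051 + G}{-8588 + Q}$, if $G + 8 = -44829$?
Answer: $\frac{2893}{23322983} \approx 0.00012404$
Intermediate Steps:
$G = -44837$ ($G = -8 - 44829 = -44837$)
$Q = -46637378$ ($Q = 13522 \left(-3449\right) = -46637378$)
$\frac{39051 + G}{-8588 + Q} = \frac{39051 - 44837}{-8588 - 46637378} = - \frac{5786}{-46645966} = \left(-5786\right) \left(- \frac{1}{46645966}\right) = \frac{2893}{23322983}$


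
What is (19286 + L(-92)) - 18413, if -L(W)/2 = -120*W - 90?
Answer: -21027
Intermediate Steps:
L(W) = 180 + 240*W (L(W) = -2*(-120*W - 90) = -2*(-90 - 120*W) = 180 + 240*W)
(19286 + L(-92)) - 18413 = (19286 + (180 + 240*(-92))) - 18413 = (19286 + (180 - 22080)) - 18413 = (19286 - 21900) - 18413 = -2614 - 18413 = -21027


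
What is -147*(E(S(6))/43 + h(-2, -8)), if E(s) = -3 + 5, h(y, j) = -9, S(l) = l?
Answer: 56595/43 ≈ 1316.2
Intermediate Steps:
E(s) = 2
-147*(E(S(6))/43 + h(-2, -8)) = -147*(2/43 - 9) = -147*(-385/43) = 56595/43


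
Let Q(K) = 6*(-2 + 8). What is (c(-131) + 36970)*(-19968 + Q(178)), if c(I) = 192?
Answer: -740712984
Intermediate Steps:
Q(K) = 36 (Q(K) = 6*6 = 36)
(c(-131) + 36970)*(-19968 + Q(178)) = (192 + 36970)*(-19968 + 36) = 37162*(-19932) = -740712984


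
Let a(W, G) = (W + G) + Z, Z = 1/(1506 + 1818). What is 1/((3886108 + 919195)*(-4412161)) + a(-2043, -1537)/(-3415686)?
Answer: 252299351473654287313/240719395277936247722712 ≈ 0.0010481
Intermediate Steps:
Z = 1/3324 ≈ 0.00030084
a(W, G) = 1/3324 + G + W (a(W, G) = (W + G) + 1/3324 = (G + W) + 1/3324 = 1/3324 + G + W)
1/((3886108 + 919195)*(-4412161)) + a(-2043, -1537)/(-3415686) = 1/((3886108 + 919195)*(-4412161)) + (1/3324 - 1537 - 2043)/(-3415686) = -1/4412161/4805303 - 11899919/3324*(-1/3415686) = (1/4805303)*(-1/4412161) + 11899919/11353740264 = -1/21201770489783 + 11899919/11353740264 = 252299351473654287313/240719395277936247722712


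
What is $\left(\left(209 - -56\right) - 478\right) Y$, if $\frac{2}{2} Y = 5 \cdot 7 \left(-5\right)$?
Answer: $37275$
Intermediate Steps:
$Y = -175$ ($Y = 5 \cdot 7 \left(-5\right) = 35 \left(-5\right) = -175$)
$\left(\left(209 - -56\right) - 478\right) Y = \left(\left(209 - -56\right) - 478\right) \left(-175\right) = \left(\left(209 + 56\right) - 478\right) \left(-175\right) = \left(265 - 478\right) \left(-175\right) = \left(-213\right) \left(-175\right) = 37275$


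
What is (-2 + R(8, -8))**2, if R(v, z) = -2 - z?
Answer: 16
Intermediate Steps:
(-2 + R(8, -8))**2 = (-2 + (-2 - 1*(-8)))**2 = (-2 + (-2 + 8))**2 = (-2 + 6)**2 = 4**2 = 16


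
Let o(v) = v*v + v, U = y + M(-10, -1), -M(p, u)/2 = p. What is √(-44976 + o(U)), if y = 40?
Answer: 2*I*√10329 ≈ 203.26*I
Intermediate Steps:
M(p, u) = -2*p
U = 60 (U = 40 - 2*(-10) = 40 + 20 = 60)
o(v) = v + v² (o(v) = v² + v = v + v²)
√(-44976 + o(U)) = √(-44976 + 60*(1 + 60)) = √(-44976 + 60*61) = √(-44976 + 3660) = √(-41316) = 2*I*√10329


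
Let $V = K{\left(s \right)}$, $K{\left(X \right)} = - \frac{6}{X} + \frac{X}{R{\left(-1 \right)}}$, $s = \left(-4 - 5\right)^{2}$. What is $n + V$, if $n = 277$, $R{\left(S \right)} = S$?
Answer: $\frac{5290}{27} \approx 195.93$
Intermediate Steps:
$s = 81$ ($s = \left(-9\right)^{2} = 81$)
$K{\left(X \right)} = - X - \frac{6}{X}$ ($K{\left(X \right)} = - \frac{6}{X} + \frac{X}{-1} = - \frac{6}{X} + X \left(-1\right) = - \frac{6}{X} - X = - X - \frac{6}{X}$)
$V = - \frac{2189}{27}$ ($V = \left(-1\right) 81 - \frac{6}{81} = -81 - \frac{2}{27} = - \frac{2189}{27} \approx -81.074$)
$n + V = 277 - \frac{2189}{27} = \frac{5290}{27}$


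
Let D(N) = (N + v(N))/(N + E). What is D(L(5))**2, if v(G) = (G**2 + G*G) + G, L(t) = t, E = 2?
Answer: 3600/49 ≈ 73.469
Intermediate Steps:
v(G) = G + 2*G**2 (v(G) = (G**2 + G**2) + G = 2*G**2 + G = G + 2*G**2)
D(N) = (N + N*(1 + 2*N))/(2 + N) (D(N) = (N + N*(1 + 2*N))/(N + 2) = (N + N*(1 + 2*N))/(2 + N))
D(L(5))**2 = (2*5*(1 + 5)/(2 + 5))**2 = (2*5*6/7)**2 = (2*5*(1/7)*6)**2 = (60/7)**2 = 3600/49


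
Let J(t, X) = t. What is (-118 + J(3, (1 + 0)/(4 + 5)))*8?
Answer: -920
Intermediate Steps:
(-118 + J(3, (1 + 0)/(4 + 5)))*8 = (-118 + 3)*8 = -115*8 = -920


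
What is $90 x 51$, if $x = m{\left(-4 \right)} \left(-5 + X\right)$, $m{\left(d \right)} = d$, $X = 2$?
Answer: $55080$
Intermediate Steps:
$x = 12$ ($x = - 4 \left(-5 + 2\right) = \left(-4\right) \left(-3\right) = 12$)
$90 x 51 = 90 \cdot 12 \cdot 51 = 1080 \cdot 51 = 55080$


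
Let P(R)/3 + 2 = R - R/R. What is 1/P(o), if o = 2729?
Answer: 1/8178 ≈ 0.00012228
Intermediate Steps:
P(R) = -9 + 3*R (P(R) = -6 + 3*(R - R/R) = -6 + 3*(R - 1*1) = -6 + 3*(R - 1) = -6 + 3*(-1 + R) = -6 + (-3 + 3*R) = -9 + 3*R)
1/P(o) = 1/(-9 + 3*2729) = 1/(-9 + 8187) = 1/8178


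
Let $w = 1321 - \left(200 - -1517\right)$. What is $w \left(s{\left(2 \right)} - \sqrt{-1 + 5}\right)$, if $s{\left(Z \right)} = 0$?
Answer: $792$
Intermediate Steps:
$w = -396$ ($w = 1321 - \left(200 + 1517\right) = 1321 - 1717 = -396$)
$w \left(s{\left(2 \right)} - \sqrt{-1 + 5}\right) = - 396 \left(0 - \sqrt{-1 + 5}\right) = - 396 \left(0 - \sqrt{4}\right) = - 396 \left(0 - 2\right) = \left(-396\right) \left(-2\right) = 792$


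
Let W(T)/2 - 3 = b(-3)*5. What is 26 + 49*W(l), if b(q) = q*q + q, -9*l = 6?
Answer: 3260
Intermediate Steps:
l = -2/3 (l = -1/9*6 = -2/3 ≈ -0.66667)
b(q) = q + q**2 (b(q) = q**2 + q = q + q**2)
W(T) = 66 (W(T) = 6 + 2*(-3*(1 - 3)*5) = 6 + 2*(-3*(-2)*5) = 6 + 2*(6*5) = 6 + 2*30 = 6 + 60 = 66)
26 + 49*W(l) = 26 + 49*66 = 26 + 3234 = 3260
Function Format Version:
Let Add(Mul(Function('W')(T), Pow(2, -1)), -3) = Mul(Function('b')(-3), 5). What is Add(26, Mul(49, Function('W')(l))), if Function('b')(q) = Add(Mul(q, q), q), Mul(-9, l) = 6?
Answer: 3260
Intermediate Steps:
l = Rational(-2, 3) (l = Mul(Rational(-1, 9), 6) = Rational(-2, 3) ≈ -0.66667)
Function('b')(q) = Add(q, Pow(q, 2)) (Function('b')(q) = Add(Pow(q, 2), q) = Add(q, Pow(q, 2)))
Function('W')(T) = 66 (Function('W')(T) = Add(6, Mul(2, Mul(Mul(-3, Add(1, -3)), 5))) = Add(6, Mul(2, Mul(Mul(-3, -2), 5))) = Add(6, Mul(2, Mul(6, 5))) = Add(6, Mul(2, 30)) = Add(6, 60) = 66)
Add(26, Mul(49, Function('W')(l))) = Add(26, Mul(49, 66)) = Add(26, 3234) = 3260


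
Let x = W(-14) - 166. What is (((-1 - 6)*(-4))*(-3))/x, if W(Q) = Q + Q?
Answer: 42/97 ≈ 0.43299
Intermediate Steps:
W(Q) = 2*Q
x = -194 (x = 2*(-14) - 166 = -28 - 166 = -194)
(((-1 - 6)*(-4))*(-3))/x = (((-1 - 6)*(-4))*(-3))/(-194) = (-7*(-4)*(-3))*(-1/194) = (28*(-3))*(-1/194) = -84*(-1/194) = 42/97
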